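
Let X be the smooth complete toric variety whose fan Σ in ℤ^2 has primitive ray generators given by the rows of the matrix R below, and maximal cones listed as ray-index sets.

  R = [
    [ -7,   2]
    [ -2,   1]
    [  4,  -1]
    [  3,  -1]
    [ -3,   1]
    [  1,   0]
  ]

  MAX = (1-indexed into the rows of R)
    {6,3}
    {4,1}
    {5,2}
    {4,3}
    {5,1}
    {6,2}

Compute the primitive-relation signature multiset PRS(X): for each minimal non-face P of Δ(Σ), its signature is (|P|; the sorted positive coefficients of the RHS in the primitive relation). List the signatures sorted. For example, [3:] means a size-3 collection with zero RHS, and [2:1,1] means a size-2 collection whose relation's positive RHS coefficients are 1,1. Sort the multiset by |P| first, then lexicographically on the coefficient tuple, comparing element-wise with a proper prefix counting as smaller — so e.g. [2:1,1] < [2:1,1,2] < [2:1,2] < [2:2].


Minimal non-faces — 9 found among 6 rays, 6 max cones:

  P={4,5}:  v_{4} + v_{5} = 0  ⟹  sig = [2:]
  P={1,3}:  v_{1} + v_{3} = v_{5}  ⟹  sig = [2:1]
  P={2,4}:  v_{2} + v_{4} = v_{6}  ⟹  sig = [2:1]
  P={3,5}:  v_{3} + v_{5} = v_{6}  ⟹  sig = [2:1]
  P={4,6}:  v_{4} + v_{6} = v_{3}  ⟹  sig = [2:1]
  P={5,6}:  v_{5} + v_{6} = v_{2}  ⟹  sig = [2:1]
  P={1,6}:  v_{1} + v_{6} = 2·v_{5}  ⟹  sig = [2:2]
  P={2,3}:  v_{2} + v_{3} = 2·v_{6}  ⟹  sig = [2:2]
  P={1,2}:  v_{1} + v_{2} = 3·v_{5}  ⟹  sig = [2:3]

Sorted signature multiset PRS(X):
[[2:], [2:1], [2:1], [2:1], [2:1], [2:1], [2:2], [2:2], [2:3]]


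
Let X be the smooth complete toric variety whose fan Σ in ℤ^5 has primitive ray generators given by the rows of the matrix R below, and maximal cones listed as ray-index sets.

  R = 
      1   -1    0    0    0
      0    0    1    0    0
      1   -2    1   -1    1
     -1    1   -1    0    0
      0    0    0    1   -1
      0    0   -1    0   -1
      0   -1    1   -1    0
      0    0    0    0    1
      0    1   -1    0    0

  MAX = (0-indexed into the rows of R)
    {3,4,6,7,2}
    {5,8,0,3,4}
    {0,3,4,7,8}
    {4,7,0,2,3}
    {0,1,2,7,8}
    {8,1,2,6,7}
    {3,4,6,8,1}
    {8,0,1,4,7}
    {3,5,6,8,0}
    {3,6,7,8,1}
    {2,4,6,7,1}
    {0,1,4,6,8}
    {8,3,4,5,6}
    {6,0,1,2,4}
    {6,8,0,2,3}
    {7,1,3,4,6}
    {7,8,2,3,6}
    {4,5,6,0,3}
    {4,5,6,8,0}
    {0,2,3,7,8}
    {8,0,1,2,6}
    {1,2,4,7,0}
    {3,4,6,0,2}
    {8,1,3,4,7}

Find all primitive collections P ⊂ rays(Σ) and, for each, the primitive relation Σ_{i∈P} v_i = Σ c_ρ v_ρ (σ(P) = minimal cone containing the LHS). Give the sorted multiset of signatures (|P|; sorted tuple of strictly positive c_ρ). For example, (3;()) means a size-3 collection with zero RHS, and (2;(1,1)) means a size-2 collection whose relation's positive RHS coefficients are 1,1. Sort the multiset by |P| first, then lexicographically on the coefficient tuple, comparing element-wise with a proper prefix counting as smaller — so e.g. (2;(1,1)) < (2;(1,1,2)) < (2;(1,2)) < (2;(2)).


Minimal non-faces — 9 found among 9 rays, 24 max cones:

  P = {5,7}:  v_{5} + v_{7} = v_{0} + v_{3}  ⇒ sig = (2;(1,1))
  P = {1,5}:  v_{1} + v_{5} = v_{4} + v_{6} + v_{8}  ⇒ sig = (2;(1,1,1))
  P = {2,5}:  v_{2} + v_{5} = 2·v_{0} + v_{3} + v_{6}  ⇒ sig = (2;(1,1,2))
  P = {0,1,3}:  v_{0} + v_{1} + v_{3} = 0  ⇒ sig = (3;())
  P = {0,6,7}:  v_{0} + v_{6} + v_{7} = v_{2}  ⇒ sig = (3;(1))
  P = {2,4,8}:  v_{2} + v_{4} + v_{8} = v_{0}  ⇒ sig = (3;(1))
  P = {1,2,3}:  v_{1} + v_{2} + v_{3} = v_{6} + v_{7}  ⇒ sig = (3;(1,1))
  P = {4,6,7,8}:  v_{4} + v_{6} + v_{7} + v_{8} = 0  ⇒ sig = (4;())
  P = {0,3,4,6,8}:  v_{0} + v_{3} + v_{4} + v_{6} + v_{8} = v_{5}  ⇒ sig = (5;(1))

Hence PRS(X_Σ) =
    (2;(1,1))
    (2;(1,1,1))
    (2;(1,1,2))
    (3;())
    (3;(1))
    (3;(1))
    (3;(1,1))
    (4;())
    (5;(1))


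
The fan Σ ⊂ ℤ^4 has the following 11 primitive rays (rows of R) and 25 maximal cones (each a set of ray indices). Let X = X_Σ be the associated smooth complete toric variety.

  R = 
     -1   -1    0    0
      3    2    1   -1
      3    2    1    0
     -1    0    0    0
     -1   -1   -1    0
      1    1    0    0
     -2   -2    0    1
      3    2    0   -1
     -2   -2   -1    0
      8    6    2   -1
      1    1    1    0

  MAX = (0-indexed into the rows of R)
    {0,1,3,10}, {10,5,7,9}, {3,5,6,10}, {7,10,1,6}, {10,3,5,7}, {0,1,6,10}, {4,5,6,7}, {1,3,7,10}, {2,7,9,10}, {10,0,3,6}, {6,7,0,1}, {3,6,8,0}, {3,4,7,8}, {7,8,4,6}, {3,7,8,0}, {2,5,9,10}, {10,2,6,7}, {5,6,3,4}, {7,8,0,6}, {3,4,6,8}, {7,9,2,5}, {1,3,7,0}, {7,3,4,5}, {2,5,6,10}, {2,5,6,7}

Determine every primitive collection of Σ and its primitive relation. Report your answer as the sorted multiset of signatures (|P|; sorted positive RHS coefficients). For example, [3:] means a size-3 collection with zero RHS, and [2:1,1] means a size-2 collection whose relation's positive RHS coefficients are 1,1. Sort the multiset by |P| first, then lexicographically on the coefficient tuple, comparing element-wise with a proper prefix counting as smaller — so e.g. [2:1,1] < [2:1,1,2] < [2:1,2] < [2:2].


24 collections generate NE(X_Σ); each relation:

  {0,5}:  v_{0} + v_{5} = 0  →  sig = [2:]
  {4,10}:  v_{4} + v_{10} = 0  →  sig = [2:]
  {0,4}:  v_{0} + v_{4} = v_{8}  →  sig = [2:1]
  {5,8}:  v_{5} + v_{8} = v_{4}  →  sig = [2:1]
  {8,10}:  v_{8} + v_{10} = v_{0}  →  sig = [2:1]
  {1,4}:  v_{1} + v_{4} = v_{0} + v_{7}  →  sig = [2:1,1]
  {1,5}:  v_{1} + v_{5} = v_{7} + v_{10}  →  sig = [2:1,1]
  {2,3}:  v_{2} + v_{3} = v_{5} + v_{10}  →  sig = [2:1,1]
  {2,8}:  v_{2} + v_{8} = v_{6} + v_{7}  →  sig = [2:1,1]
  {8,9}:  v_{8} + v_{9} = v_{2} + v_{7}  →  sig = [2:1,1]
  {0,2}:  v_{0} + v_{2} = v_{6} + v_{7} + v_{10}  →  sig = [2:1,1,1]
  {0,9}:  v_{0} + v_{9} = v_{2} + v_{7} + v_{10}  →  sig = [2:1,1,1]
  {2,4}:  v_{2} + v_{4} = v_{5} + v_{6} + v_{7}  →  sig = [2:1,1,1]
  {4,9}:  v_{4} + v_{9} = v_{2} + v_{5} + v_{7}  →  sig = [2:1,1,1]
  {1,8}:  v_{1} + v_{8} = 2·v_{0} + v_{7}  →  sig = [2:1,2]
  {1,2}:  v_{1} + v_{2} = v_{6} + 2·v_{7} + 2·v_{10}  →  sig = [2:1,2,2]
  {1,9}:  v_{1} + v_{9} = v_{2} + 2·v_{7} + 2·v_{10}  →  sig = [2:1,2,2]
  {3,9}:  v_{3} + v_{9} = 2·v_{5} + v_{7} + 2·v_{10}  →  sig = [2:1,2,2]
  {6,9}:  v_{6} + v_{9} = 2·v_{2}  →  sig = [2:2]
  {3,6,7}:  v_{3} + v_{6} + v_{7} = 0  →  sig = [3:]
  {0,7,10}:  v_{0} + v_{7} + v_{10} = v_{1}  →  sig = [3:1]
  {1,3,6}:  v_{1} + v_{3} + v_{6} = v_{0} + v_{10}  →  sig = [3:1,1]
  {2,5,7,10}:  v_{2} + v_{5} + v_{7} + v_{10} = v_{9}  →  sig = [4:1]
  {5,6,7,10}:  v_{5} + v_{6} + v_{7} + v_{10} = v_{2}  →  sig = [4:1]

so the primitive-relation signature multiset is
    |P|=2: 19 collections, coeffs (), (), (1), (1), (1), (1,1), (1,1), (1,1), (1,1), (1,1), (1,1,1), (1,1,1), (1,1,1), (1,1,1), (1,2), (1,2,2), (1,2,2), (1,2,2), (2)
    |P|=3: 3 collections, coeffs (), (1), (1,1)
    |P|=4: 2 collections, coeffs (1), (1)


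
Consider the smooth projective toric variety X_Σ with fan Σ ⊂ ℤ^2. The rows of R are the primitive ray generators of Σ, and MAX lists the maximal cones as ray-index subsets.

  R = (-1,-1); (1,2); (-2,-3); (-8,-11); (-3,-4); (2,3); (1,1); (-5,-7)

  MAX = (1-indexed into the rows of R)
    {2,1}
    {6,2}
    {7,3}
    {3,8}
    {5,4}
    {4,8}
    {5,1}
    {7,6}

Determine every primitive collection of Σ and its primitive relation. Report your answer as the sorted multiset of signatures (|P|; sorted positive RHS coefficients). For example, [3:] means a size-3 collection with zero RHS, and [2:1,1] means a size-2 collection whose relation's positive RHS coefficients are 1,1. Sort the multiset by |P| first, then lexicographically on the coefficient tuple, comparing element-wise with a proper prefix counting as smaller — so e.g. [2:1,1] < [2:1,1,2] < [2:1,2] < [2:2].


|primitive collections| = 20. Relations:

  {1,7}:  v_{1} + v_{7} = 0  ⇒ sig = [2:]
  {3,6}:  v_{3} + v_{6} = 0  ⇒ sig = [2:]
  {1,3}:  v_{1} + v_{3} = v_{5}  ⇒ sig = [2:1]
  {1,6}:  v_{1} + v_{6} = v_{2}  ⇒ sig = [2:1]
  {2,3}:  v_{2} + v_{3} = v_{1}  ⇒ sig = [2:1]
  {2,7}:  v_{2} + v_{7} = v_{6}  ⇒ sig = [2:1]
  {3,5}:  v_{3} + v_{5} = v_{8}  ⇒ sig = [2:1]
  {5,6}:  v_{5} + v_{6} = v_{1}  ⇒ sig = [2:1]
  {5,7}:  v_{5} + v_{7} = v_{3}  ⇒ sig = [2:1]
  {5,8}:  v_{5} + v_{8} = v_{4}  ⇒ sig = [2:1]
  {6,8}:  v_{6} + v_{8} = v_{5}  ⇒ sig = [2:1]
  {2,8}:  v_{2} + v_{8} = v_{1} + v_{5}  ⇒ sig = [2:1,1]
  {4,7}:  v_{4} + v_{7} = v_{3} + v_{8}  ⇒ sig = [2:1,1]
  {2,4}:  v_{2} + v_{4} = v_{1} + 2·v_{5}  ⇒ sig = [2:1,2]
  {1,8}:  v_{1} + v_{8} = 2·v_{5}  ⇒ sig = [2:2]
  {2,5}:  v_{2} + v_{5} = 2·v_{1}  ⇒ sig = [2:2]
  {3,4}:  v_{3} + v_{4} = 2·v_{8}  ⇒ sig = [2:2]
  {4,6}:  v_{4} + v_{6} = 2·v_{5}  ⇒ sig = [2:2]
  {7,8}:  v_{7} + v_{8} = 2·v_{3}  ⇒ sig = [2:2]
  {1,4}:  v_{1} + v_{4} = 3·v_{5}  ⇒ sig = [2:3]

Sorted signature multiset PRS(X):
    |P|=2: 20 collections, coeffs (), (), (1), (1), (1), (1), (1), (1), (1), (1), (1), (1,1), (1,1), (1,2), (2), (2), (2), (2), (2), (3)


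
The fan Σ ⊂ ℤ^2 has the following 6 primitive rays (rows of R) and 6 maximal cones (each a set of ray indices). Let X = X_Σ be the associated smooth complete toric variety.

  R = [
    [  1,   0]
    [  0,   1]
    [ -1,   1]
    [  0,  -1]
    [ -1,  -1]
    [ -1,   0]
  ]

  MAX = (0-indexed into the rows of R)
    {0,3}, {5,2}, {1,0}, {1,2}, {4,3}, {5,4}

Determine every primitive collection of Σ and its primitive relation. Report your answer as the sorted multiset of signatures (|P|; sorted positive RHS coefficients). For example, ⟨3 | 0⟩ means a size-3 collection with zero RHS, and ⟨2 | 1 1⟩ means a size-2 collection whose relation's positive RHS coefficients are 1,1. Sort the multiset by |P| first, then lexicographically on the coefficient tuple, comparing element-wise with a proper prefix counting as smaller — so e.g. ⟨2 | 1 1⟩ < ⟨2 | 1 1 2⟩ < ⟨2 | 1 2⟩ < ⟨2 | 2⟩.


Primitive collections (9):

  P={0,5}:  v_{0} + v_{5} = 0  ⟹  sig = ⟨2 | 0⟩
  P={1,3}:  v_{1} + v_{3} = 0  ⟹  sig = ⟨2 | 0⟩
  P={0,2}:  v_{0} + v_{2} = v_{1}  ⟹  sig = ⟨2 | 1⟩
  P={0,4}:  v_{0} + v_{4} = v_{3}  ⟹  sig = ⟨2 | 1⟩
  P={1,4}:  v_{1} + v_{4} = v_{5}  ⟹  sig = ⟨2 | 1⟩
  P={1,5}:  v_{1} + v_{5} = v_{2}  ⟹  sig = ⟨2 | 1⟩
  P={2,3}:  v_{2} + v_{3} = v_{5}  ⟹  sig = ⟨2 | 1⟩
  P={3,5}:  v_{3} + v_{5} = v_{4}  ⟹  sig = ⟨2 | 1⟩
  P={2,4}:  v_{2} + v_{4} = 2·v_{5}  ⟹  sig = ⟨2 | 2⟩

so the primitive-relation signature multiset is
[⟨2 | 0⟩, ⟨2 | 0⟩, ⟨2 | 1⟩, ⟨2 | 1⟩, ⟨2 | 1⟩, ⟨2 | 1⟩, ⟨2 | 1⟩, ⟨2 | 1⟩, ⟨2 | 2⟩]


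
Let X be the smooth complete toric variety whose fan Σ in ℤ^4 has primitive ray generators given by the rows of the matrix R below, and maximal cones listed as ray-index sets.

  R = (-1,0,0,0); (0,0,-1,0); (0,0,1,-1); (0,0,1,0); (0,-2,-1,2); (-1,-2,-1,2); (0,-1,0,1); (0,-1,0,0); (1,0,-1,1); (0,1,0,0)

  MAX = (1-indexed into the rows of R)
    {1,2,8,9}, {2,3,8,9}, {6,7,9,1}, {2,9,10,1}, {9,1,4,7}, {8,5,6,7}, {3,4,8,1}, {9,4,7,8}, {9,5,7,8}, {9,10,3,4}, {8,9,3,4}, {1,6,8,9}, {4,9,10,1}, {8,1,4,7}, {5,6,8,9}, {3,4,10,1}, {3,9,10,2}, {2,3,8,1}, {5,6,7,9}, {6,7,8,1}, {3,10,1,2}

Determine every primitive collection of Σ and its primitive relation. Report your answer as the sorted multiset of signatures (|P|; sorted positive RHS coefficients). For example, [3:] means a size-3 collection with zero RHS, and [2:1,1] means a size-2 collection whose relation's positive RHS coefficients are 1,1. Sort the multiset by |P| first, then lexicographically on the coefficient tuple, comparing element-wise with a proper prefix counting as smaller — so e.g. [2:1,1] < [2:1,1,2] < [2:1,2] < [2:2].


Δ(Σ) — 10 vertices, 18 min non-faces:

  {2,4}:  v_{2} + v_{4} = 0 ; sig = [2:]
  {8,10}:  v_{8} + v_{10} = 0 ; sig = [2:]
  {1,5}:  v_{1} + v_{5} = v_{6} ; sig = [2:1]
  {3,5}:  v_{3} + v_{5} = v_{7} + v_{8} ; sig = [2:1,1]
  {3,7}:  v_{3} + v_{7} = v_{4} + v_{8} ; sig = [2:1,1]
  {2,7}:  v_{2} + v_{7} = v_{1} + v_{8} + v_{9} ; sig = [2:1,1,1]
  {3,6}:  v_{3} + v_{6} = v_{1} + v_{7} + v_{8} ; sig = [2:1,1,1]
  {5,10}:  v_{5} + v_{10} = v_{1} + v_{7} + v_{9} ; sig = [2:1,1,1]
  {7,10}:  v_{7} + v_{10} = v_{1} + v_{4} + v_{9} ; sig = [2:1,1,1]
  {6,10}:  v_{6} + v_{10} = 2·v_{1} + v_{7} + v_{9} ; sig = [2:1,1,2]
  {4,6}:  v_{4} + v_{6} = v_{1} + 2·v_{7} ; sig = [2:1,2]
  {4,5}:  v_{4} + v_{5} = 2·v_{7} ; sig = [2:2]
  {2,5}:  v_{2} + v_{5} = 2·v_{1} + 2·v_{8} + 2·v_{9} ; sig = [2:2,2,2]
  {2,6}:  v_{2} + v_{6} = 3·v_{1} + 2·v_{8} + 2·v_{9} ; sig = [2:2,2,3]
  {1,3,9}:  v_{1} + v_{3} + v_{9} = 0 ; sig = [3:]
  {1,4,8,9}:  v_{1} + v_{4} + v_{8} + v_{9} = v_{7} ; sig = [4:1]
  {1,7,8,9}:  v_{1} + v_{7} + v_{8} + v_{9} = v_{5} ; sig = [4:1]
  {6,7,8,9}:  v_{6} + v_{7} + v_{8} + v_{9} = 2·v_{5} ; sig = [4:2]

so the primitive-relation signature multiset is
{ [2:] ×2,  [2:1],  [2:1,1] ×2,  [2:1,1,1] ×4,  [2:1,1,2],  [2:1,2],  [2:2],  [2:2,2,2],  [2:2,2,3],  [3:],  [4:1] ×2,  [4:2] }


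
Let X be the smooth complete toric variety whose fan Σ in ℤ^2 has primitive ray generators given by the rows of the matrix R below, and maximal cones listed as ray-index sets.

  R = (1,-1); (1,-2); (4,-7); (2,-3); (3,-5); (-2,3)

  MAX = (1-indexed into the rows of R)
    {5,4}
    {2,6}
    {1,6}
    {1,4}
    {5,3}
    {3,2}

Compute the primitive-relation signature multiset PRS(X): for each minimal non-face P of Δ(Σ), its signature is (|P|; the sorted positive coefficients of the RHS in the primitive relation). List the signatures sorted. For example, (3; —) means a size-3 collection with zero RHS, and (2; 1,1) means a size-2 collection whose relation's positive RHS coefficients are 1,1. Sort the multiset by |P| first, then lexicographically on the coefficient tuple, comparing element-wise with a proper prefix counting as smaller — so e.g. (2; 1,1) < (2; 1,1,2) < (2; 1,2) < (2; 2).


Minimal non-faces — 9 found among 6 rays, 6 max cones:

  • {4,6}:  v_{4} + v_{6} = 0 ; sig = (2; —)
  • {1,2}:  v_{1} + v_{2} = v_{4} ; sig = (2; 1)
  • {2,4}:  v_{2} + v_{4} = v_{5} ; sig = (2; 1)
  • {2,5}:  v_{2} + v_{5} = v_{3} ; sig = (2; 1)
  • {5,6}:  v_{5} + v_{6} = v_{2} ; sig = (2; 1)
  • {1,3}:  v_{1} + v_{3} = v_{4} + v_{5} ; sig = (2; 1,1)
  • {1,5}:  v_{1} + v_{5} = 2·v_{4} ; sig = (2; 2)
  • {3,4}:  v_{3} + v_{4} = 2·v_{5} ; sig = (2; 2)
  • {3,6}:  v_{3} + v_{6} = 2·v_{2} ; sig = (2; 2)

Sorted signature multiset PRS(X):
[(2; —), (2; 1), (2; 1), (2; 1), (2; 1), (2; 1,1), (2; 2), (2; 2), (2; 2)]


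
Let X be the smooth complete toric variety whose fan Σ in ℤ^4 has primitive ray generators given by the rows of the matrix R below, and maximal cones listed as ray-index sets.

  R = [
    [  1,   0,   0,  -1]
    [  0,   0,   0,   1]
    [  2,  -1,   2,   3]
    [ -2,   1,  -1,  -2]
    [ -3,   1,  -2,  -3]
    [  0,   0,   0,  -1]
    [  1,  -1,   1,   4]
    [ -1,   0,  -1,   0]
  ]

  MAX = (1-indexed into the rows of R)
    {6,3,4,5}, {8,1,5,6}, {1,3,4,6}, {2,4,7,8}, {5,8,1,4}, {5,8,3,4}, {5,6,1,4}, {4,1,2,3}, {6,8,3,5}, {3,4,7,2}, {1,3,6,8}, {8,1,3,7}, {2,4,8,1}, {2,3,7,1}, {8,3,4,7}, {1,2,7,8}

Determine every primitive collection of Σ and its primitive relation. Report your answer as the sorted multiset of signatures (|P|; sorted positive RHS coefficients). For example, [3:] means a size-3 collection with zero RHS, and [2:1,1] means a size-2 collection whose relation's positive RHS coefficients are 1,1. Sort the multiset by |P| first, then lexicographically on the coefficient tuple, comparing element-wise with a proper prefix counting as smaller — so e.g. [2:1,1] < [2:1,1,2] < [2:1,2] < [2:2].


9 collections generate NE(X_Σ); each relation:

  P={2,6}:  v_{2} + v_{6} = 0 ; sig = [2:]
  P={2,5}:  v_{2} + v_{5} = v_{4} + v_{8} ; sig = [2:1,1]
  P={6,7}:  v_{6} + v_{7} = v_{3} + v_{8} ; sig = [2:1,1]
  P={5,7}:  v_{5} + v_{7} = v_{3} + v_{4} + 2·v_{8} ; sig = [2:1,1,2]
  P={1,3,5}:  v_{1} + v_{3} + v_{5} = v_{6} ; sig = [3:1]
  P={1,4,7}:  v_{1} + v_{4} + v_{7} = v_{2} ; sig = [3:1]
  P={2,3,8}:  v_{2} + v_{3} + v_{8} = v_{7} ; sig = [3:1]
  P={4,6,8}:  v_{4} + v_{6} + v_{8} = v_{5} ; sig = [3:1]
  P={1,3,4,8}:  v_{1} + v_{3} + v_{4} + v_{8} = 0 ; sig = [4:]

Sorted signature multiset PRS(X):
    |P|=2: 4 collections, coeffs (), (1,1), (1,1), (1,1,2)
    |P|=3: 4 collections, coeffs (1), (1), (1), (1)
    |P|=4: 1 collection, coeffs ()


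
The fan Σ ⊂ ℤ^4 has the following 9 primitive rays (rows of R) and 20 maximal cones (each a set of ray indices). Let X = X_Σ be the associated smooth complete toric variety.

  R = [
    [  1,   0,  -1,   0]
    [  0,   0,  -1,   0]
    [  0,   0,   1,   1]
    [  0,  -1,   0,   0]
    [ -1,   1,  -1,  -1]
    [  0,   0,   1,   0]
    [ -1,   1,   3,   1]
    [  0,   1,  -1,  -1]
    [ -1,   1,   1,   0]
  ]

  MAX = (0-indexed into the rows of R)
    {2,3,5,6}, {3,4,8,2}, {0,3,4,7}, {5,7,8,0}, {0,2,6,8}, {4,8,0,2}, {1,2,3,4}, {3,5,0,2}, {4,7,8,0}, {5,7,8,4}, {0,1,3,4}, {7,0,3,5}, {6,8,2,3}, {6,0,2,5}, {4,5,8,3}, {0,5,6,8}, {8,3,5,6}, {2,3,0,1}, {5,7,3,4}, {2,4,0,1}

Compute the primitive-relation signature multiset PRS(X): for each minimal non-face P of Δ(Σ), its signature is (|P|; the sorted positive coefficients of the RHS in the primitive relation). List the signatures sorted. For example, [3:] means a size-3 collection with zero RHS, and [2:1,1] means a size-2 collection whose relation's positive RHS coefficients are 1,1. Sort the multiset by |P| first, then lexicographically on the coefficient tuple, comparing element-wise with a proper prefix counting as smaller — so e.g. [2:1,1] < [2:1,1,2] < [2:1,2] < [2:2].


14 collections generate NE(X_Σ); each relation:

  {1,5}:  v_{1} + v_{5} = 0  ⇒ sig = [2:]
  {1,6}:  v_{1} + v_{6} = v_{2} + v_{8}  ⇒ sig = [2:1,1]
  {1,7}:  v_{1} + v_{7} = v_{0} + v_{4}  ⇒ sig = [2:1,1]
  {1,8}:  v_{1} + v_{8} = v_{2} + v_{4}  ⇒ sig = [2:1,1]
  {2,7}:  v_{2} + v_{7} = v_{0} + v_{8}  ⇒ sig = [2:1,1]
  {6,7}:  v_{6} + v_{7} = v_{0} + v_{5} + 2·v_{8}  ⇒ sig = [2:1,1,2]
  {4,6}:  v_{4} + v_{6} = 2·v_{8}  ⇒ sig = [2:2]
  {0,3,8}:  v_{0} + v_{3} + v_{8} = 0  ⇒ sig = [3:]
  {0,4,5}:  v_{0} + v_{4} + v_{5} = v_{7}  ⇒ sig = [3:1]
  {2,4,5}:  v_{2} + v_{4} + v_{5} = v_{8}  ⇒ sig = [3:1]
  {2,5,8}:  v_{2} + v_{5} + v_{8} = v_{6}  ⇒ sig = [3:1]
  {0,3,6}:  v_{0} + v_{3} + v_{6} = v_{2} + v_{5}  ⇒ sig = [3:1,1]
  {3,7,8}:  v_{3} + v_{7} + v_{8} = v_{4} + v_{5}  ⇒ sig = [3:1,1]
  {0,2,3,4}:  v_{0} + v_{2} + v_{3} + v_{4} = v_{1}  ⇒ sig = [4:1]

Signatures (|P|; sorted positive RHS coefficients), sorted:
    [2:]
    [2:1,1]
    [2:1,1]
    [2:1,1]
    [2:1,1]
    [2:1,1,2]
    [2:2]
    [3:]
    [3:1]
    [3:1]
    [3:1]
    [3:1,1]
    [3:1,1]
    [4:1]


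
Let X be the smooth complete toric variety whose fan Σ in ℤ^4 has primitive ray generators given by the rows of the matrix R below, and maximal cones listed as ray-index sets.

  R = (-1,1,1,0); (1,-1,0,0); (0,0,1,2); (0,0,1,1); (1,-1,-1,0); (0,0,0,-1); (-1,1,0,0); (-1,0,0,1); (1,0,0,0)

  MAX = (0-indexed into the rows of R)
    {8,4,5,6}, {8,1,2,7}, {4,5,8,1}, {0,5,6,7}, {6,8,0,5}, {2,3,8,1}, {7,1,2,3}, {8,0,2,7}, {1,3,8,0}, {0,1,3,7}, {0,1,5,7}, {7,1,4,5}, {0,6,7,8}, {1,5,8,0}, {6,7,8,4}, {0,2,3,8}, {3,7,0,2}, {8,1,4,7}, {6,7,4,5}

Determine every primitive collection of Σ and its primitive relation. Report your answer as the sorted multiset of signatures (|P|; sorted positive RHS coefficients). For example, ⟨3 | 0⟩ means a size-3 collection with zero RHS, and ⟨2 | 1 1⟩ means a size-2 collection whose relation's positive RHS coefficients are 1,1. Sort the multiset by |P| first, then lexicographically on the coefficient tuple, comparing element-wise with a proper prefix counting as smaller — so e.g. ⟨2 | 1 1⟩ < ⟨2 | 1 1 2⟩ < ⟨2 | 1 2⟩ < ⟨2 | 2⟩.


The 12 primitive collections of Σ (r=9, n=4):

  • {0,4}:  v_{0} + v_{4} = 0  ⇒ sig = ⟨2 | 0⟩
  • {1,6}:  v_{1} + v_{6} = 0  ⇒ sig = ⟨2 | 0⟩
  • {2,5}:  v_{2} + v_{5} = v_{3}  ⇒ sig = ⟨2 | 1⟩
  • {3,5}:  v_{3} + v_{5} = v_{0} + v_{1}  ⇒ sig = ⟨2 | 1 1⟩
  • {3,4}:  v_{3} + v_{4} = v_{1} + v_{7} + v_{8}  ⇒ sig = ⟨2 | 1 1 1⟩
  • {3,6}:  v_{3} + v_{6} = v_{0} + v_{7} + v_{8}  ⇒ sig = ⟨2 | 1 1 1⟩
  • {2,4}:  v_{2} + v_{4} = v_{1} + 2·v_{7} + 2·v_{8}  ⇒ sig = ⟨2 | 1 2 2⟩
  • {2,6}:  v_{2} + v_{6} = v_{0} + 2·v_{7} + 2·v_{8}  ⇒ sig = ⟨2 | 1 2 2⟩
  • {5,7,8}:  v_{5} + v_{7} + v_{8} = 0  ⇒ sig = ⟨3 | 0⟩
  • {3,7,8}:  v_{3} + v_{7} + v_{8} = v_{2}  ⇒ sig = ⟨3 | 1⟩
  • {0,1,2}:  v_{0} + v_{1} + v_{2} = 2·v_{3}  ⇒ sig = ⟨3 | 2⟩
  • {0,1,7,8}:  v_{0} + v_{1} + v_{7} + v_{8} = v_{3}  ⇒ sig = ⟨4 | 1⟩

Signatures (|P|; sorted positive RHS coefficients), sorted:
    |P|=2: 8 collections, coeffs (), (), (1), (1,1), (1,1,1), (1,1,1), (1,2,2), (1,2,2)
    |P|=3: 3 collections, coeffs (), (1), (2)
    |P|=4: 1 collection, coeffs (1)


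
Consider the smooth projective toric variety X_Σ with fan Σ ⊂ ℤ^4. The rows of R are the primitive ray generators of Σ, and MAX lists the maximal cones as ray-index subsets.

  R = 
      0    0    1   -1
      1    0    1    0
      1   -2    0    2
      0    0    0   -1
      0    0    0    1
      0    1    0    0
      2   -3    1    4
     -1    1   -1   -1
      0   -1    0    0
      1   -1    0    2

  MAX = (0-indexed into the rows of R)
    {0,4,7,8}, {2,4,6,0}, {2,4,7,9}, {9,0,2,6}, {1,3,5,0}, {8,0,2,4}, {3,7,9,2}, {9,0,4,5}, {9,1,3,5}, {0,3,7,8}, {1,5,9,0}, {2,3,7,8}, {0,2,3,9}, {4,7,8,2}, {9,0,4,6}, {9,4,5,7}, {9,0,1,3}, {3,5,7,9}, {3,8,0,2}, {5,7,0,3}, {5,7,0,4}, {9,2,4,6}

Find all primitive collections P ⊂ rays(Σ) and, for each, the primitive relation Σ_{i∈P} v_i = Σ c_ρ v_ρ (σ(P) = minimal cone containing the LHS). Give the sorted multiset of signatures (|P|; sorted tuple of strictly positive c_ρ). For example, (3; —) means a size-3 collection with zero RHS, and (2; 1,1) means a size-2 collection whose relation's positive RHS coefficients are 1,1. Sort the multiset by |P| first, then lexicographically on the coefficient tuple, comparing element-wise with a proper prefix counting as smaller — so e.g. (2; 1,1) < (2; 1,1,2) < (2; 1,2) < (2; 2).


Σ has 17 primitive collections:

  P={3,4}:  v_{3} + v_{4} = 0  →  sig = (2; —)
  P={5,8}:  v_{5} + v_{8} = 0  →  sig = (2; —)
  P={2,5}:  v_{2} + v_{5} = v_{9}  →  sig = (2; 1)
  P={8,9}:  v_{8} + v_{9} = v_{2}  →  sig = (2; 1)
  P={1,7}:  v_{1} + v_{7} = v_{3} + v_{5}  →  sig = (2; 1,1)
  P={6,7}:  v_{6} + v_{7} = v_{2} + v_{4}  →  sig = (2; 1,1)
  P={1,4}:  v_{1} + v_{4} = v_{0} + v_{5} + v_{9}  →  sig = (2; 1,1,1)
  P={1,8}:  v_{1} + v_{8} = v_{0} + v_{3} + v_{9}  →  sig = (2; 1,1,1)
  P={3,6}:  v_{3} + v_{6} = v_{0} + v_{2} + v_{9}  →  sig = (2; 1,1,1)
  P={1,2}:  v_{1} + v_{2} = v_{0} + v_{3} + 2·v_{9}  →  sig = (2; 1,1,2)
  P={5,6}:  v_{5} + v_{6} = v_{0} + v_{4} + 2·v_{9}  →  sig = (2; 1,1,2)
  P={6,8}:  v_{6} + v_{8} = v_{0} + 2·v_{2} + v_{4}  →  sig = (2; 1,1,2)
  P={1,6}:  v_{1} + v_{6} = 2·v_{0} + 3·v_{9}  →  sig = (2; 2,3)
  P={0,7,9}:  v_{0} + v_{7} + v_{9} = 0  →  sig = (3; —)
  P={0,2,7}:  v_{0} + v_{2} + v_{7} = v_{8}  →  sig = (3; 1)
  P={0,2,4,9}:  v_{0} + v_{2} + v_{4} + v_{9} = v_{6}  →  sig = (4; 1)
  P={0,3,5,9}:  v_{0} + v_{3} + v_{5} + v_{9} = v_{1}  →  sig = (4; 1)

so the primitive-relation signature multiset is
[(2; —), (2; —), (2; 1), (2; 1), (2; 1,1), (2; 1,1), (2; 1,1,1), (2; 1,1,1), (2; 1,1,1), (2; 1,1,2), (2; 1,1,2), (2; 1,1,2), (2; 2,3), (3; —), (3; 1), (4; 1), (4; 1)]


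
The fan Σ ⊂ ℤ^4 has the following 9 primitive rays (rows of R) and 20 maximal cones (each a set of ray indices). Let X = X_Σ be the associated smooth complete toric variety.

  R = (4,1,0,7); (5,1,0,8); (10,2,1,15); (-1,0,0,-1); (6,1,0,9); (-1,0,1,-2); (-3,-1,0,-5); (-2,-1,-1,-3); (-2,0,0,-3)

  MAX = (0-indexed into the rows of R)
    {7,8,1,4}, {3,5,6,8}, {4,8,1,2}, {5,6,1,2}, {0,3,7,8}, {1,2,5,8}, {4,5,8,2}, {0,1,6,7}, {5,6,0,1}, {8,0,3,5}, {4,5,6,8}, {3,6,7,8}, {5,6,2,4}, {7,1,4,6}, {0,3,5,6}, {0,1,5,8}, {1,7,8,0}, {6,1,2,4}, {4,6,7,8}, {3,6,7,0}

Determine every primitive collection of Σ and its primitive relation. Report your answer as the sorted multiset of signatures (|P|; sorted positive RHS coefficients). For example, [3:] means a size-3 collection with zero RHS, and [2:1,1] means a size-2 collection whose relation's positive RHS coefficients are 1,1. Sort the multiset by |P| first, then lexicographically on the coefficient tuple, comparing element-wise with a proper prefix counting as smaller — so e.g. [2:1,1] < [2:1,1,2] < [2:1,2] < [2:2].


|primitive collections| = 11. Relations:

  P = {1,3}:  v_{1} + v_{3} = v_{0}  ⇒ sig = [2:1]
  P = {3,4}:  v_{3} + v_{4} = v_{1}  ⇒ sig = [2:1]
  P = {5,7}:  v_{5} + v_{7} = v_{6}  ⇒ sig = [2:1]
  P = {2,7}:  v_{2} + v_{7} = v_{1} + v_{4} + v_{6}  ⇒ sig = [2:1,1,1]
  P = {2,3}:  v_{2} + v_{3} = 2·v_{1} + v_{5}  ⇒ sig = [2:1,2]
  P = {0,2}:  v_{0} + v_{2} = 3·v_{1} + v_{5}  ⇒ sig = [2:1,3]
  P = {0,4}:  v_{0} + v_{4} = 2·v_{1}  ⇒ sig = [2:2]
  P = {1,6,8}:  v_{1} + v_{6} + v_{8} = 0  ⇒ sig = [3:]
  P = {0,6,8}:  v_{0} + v_{6} + v_{8} = v_{3}  ⇒ sig = [3:1]
  P = {1,4,5}:  v_{1} + v_{4} + v_{5} = v_{2}  ⇒ sig = [3:1]
  P = {2,6,8}:  v_{2} + v_{6} + v_{8} = v_{4} + v_{5}  ⇒ sig = [3:1,1]

Hence PRS(X_Σ) =
{ [2:1] ×3,  [2:1,1,1],  [2:1,2],  [2:1,3],  [2:2],  [3:],  [3:1] ×2,  [3:1,1] }


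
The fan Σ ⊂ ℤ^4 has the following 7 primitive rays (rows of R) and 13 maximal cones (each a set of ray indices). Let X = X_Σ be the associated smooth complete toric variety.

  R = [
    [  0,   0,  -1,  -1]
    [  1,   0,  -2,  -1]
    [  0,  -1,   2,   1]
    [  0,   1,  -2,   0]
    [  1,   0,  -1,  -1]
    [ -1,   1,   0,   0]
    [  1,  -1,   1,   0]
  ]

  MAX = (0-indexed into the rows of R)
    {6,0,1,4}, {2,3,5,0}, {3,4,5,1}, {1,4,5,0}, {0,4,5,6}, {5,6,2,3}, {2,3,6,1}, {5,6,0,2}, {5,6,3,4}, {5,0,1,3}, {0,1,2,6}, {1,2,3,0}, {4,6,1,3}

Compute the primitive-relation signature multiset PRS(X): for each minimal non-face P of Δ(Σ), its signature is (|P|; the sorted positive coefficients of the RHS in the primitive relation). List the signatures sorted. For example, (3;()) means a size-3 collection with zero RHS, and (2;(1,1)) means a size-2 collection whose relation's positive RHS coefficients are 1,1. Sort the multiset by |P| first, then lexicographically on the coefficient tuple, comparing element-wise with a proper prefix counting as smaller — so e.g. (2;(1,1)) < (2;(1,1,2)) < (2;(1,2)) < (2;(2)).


Primitive collections (5):

  P = {2,4}:  v_{2} + v_{4} = v_{6}  so sig = (2;(1))
  P = {1,2,5}:  v_{1} + v_{2} + v_{5} = 0  so sig = (3;())
  P = {0,3,6}:  v_{0} + v_{3} + v_{6} = v_{1}  so sig = (3;(1))
  P = {1,5,6}:  v_{1} + v_{5} + v_{6} = v_{4}  so sig = (3;(1))
  P = {0,3,4}:  v_{0} + v_{3} + v_{4} = 2·v_{1} + v_{5}  so sig = (3;(1,2))

Hence PRS(X_Σ) =
    |P|=2: 1 collection, coeffs (1)
    |P|=3: 4 collections, coeffs (), (1), (1), (1,2)


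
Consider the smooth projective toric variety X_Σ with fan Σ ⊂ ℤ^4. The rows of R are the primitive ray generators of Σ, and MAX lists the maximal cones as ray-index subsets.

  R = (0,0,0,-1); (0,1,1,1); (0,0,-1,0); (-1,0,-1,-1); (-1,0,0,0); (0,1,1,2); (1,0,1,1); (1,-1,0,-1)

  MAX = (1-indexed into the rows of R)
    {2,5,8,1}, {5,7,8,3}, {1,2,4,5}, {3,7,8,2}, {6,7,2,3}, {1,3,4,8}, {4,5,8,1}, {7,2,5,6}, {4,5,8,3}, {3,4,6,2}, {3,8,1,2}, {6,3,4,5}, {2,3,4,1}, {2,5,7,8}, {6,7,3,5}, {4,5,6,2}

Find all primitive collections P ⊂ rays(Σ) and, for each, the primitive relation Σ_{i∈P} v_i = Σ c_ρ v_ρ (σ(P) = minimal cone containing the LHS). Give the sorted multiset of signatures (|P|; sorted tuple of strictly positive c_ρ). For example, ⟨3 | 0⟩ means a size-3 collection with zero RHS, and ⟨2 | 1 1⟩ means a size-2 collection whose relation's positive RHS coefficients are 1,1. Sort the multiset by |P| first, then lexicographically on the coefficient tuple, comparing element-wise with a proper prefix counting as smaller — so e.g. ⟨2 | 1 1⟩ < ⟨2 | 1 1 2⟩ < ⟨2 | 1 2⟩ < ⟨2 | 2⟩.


7 minimal non-faces of Δ(Σ) (on 8 rays):

  P = {4,7}:  v_{4} + v_{7} = 0  ⇒ sig = ⟨2 | 0⟩
  P = {1,6}:  v_{1} + v_{6} = v_{2}  ⇒ sig = ⟨2 | 1⟩
  P = {6,8}:  v_{6} + v_{8} = v_{7}  ⇒ sig = ⟨2 | 1⟩
  P = {1,7}:  v_{1} + v_{7} = v_{2} + v_{8}  ⇒ sig = ⟨2 | 1 1⟩
  P = {1,3,5}:  v_{1} + v_{3} + v_{5} = v_{4}  ⇒ sig = ⟨3 | 1⟩
  P = {2,4,8}:  v_{2} + v_{4} + v_{8} = v_{1}  ⇒ sig = ⟨3 | 1⟩
  P = {2,3,5}:  v_{2} + v_{3} + v_{5} = v_{4} + v_{6}  ⇒ sig = ⟨3 | 1 1⟩

Sorted signature multiset PRS(X):
{ ⟨2 | 0⟩,  ⟨2 | 1⟩ ×2,  ⟨2 | 1 1⟩,  ⟨3 | 1⟩ ×2,  ⟨3 | 1 1⟩ }


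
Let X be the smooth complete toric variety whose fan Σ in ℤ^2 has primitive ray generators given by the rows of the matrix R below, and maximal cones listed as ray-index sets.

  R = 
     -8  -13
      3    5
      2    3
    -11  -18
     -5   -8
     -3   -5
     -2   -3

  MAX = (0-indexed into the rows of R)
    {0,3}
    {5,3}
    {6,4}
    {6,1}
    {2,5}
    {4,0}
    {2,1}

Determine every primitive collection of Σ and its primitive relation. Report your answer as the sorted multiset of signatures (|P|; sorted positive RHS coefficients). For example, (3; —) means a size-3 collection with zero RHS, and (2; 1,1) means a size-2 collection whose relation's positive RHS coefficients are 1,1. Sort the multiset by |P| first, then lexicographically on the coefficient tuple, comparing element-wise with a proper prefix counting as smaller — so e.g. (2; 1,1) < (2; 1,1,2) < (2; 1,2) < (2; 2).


Σ has 14 primitive collections:

  P={1,5}:  v_{1} + v_{5} = 0  ⇒ sig = (2; —)
  P={2,6}:  v_{2} + v_{6} = 0  ⇒ sig = (2; —)
  P={0,1}:  v_{0} + v_{1} = v_{4}  ⇒ sig = (2; 1)
  P={0,5}:  v_{0} + v_{5} = v_{3}  ⇒ sig = (2; 1)
  P={1,3}:  v_{1} + v_{3} = v_{0}  ⇒ sig = (2; 1)
  P={1,4}:  v_{1} + v_{4} = v_{6}  ⇒ sig = (2; 1)
  P={2,4}:  v_{2} + v_{4} = v_{5}  ⇒ sig = (2; 1)
  P={4,5}:  v_{4} + v_{5} = v_{0}  ⇒ sig = (2; 1)
  P={5,6}:  v_{5} + v_{6} = v_{4}  ⇒ sig = (2; 1)
  P={3,6}:  v_{3} + v_{6} = v_{0} + v_{4}  ⇒ sig = (2; 1,1)
  P={0,2}:  v_{0} + v_{2} = 2·v_{5}  ⇒ sig = (2; 2)
  P={0,6}:  v_{0} + v_{6} = 2·v_{4}  ⇒ sig = (2; 2)
  P={3,4}:  v_{3} + v_{4} = 2·v_{0}  ⇒ sig = (2; 2)
  P={2,3}:  v_{2} + v_{3} = 3·v_{5}  ⇒ sig = (2; 3)

Sorted signature multiset PRS(X):
    (2; —)
    (2; —)
    (2; 1)
    (2; 1)
    (2; 1)
    (2; 1)
    (2; 1)
    (2; 1)
    (2; 1)
    (2; 1,1)
    (2; 2)
    (2; 2)
    (2; 2)
    (2; 3)


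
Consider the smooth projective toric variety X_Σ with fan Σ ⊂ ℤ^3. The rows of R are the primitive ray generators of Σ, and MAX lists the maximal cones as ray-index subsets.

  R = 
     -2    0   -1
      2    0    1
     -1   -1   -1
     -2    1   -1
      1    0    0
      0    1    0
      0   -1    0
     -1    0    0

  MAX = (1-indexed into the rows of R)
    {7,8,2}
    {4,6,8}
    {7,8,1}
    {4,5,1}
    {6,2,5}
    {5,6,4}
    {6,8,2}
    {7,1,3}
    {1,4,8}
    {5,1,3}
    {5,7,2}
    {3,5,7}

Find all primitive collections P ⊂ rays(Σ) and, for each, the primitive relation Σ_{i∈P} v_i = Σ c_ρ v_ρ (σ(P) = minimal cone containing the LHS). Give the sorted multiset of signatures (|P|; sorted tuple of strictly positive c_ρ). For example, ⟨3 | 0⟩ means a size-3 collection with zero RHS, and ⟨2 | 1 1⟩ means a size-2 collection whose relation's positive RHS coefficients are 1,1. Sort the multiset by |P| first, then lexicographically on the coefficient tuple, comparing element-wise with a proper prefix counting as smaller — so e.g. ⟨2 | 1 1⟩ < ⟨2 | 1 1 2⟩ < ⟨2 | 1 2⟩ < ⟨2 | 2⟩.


Primitive collections (11):

  {1,2}:  v_{1} + v_{2} = 0  →  sig = ⟨2 | 0⟩
  {5,8}:  v_{5} + v_{8} = 0  →  sig = ⟨2 | 0⟩
  {6,7}:  v_{6} + v_{7} = 0  →  sig = ⟨2 | 0⟩
  {1,6}:  v_{1} + v_{6} = v_{4}  →  sig = ⟨2 | 1⟩
  {2,4}:  v_{2} + v_{4} = v_{6}  →  sig = ⟨2 | 1⟩
  {4,7}:  v_{4} + v_{7} = v_{1}  →  sig = ⟨2 | 1⟩
  {2,3}:  v_{2} + v_{3} = v_{5} + v_{7}  →  sig = ⟨2 | 1 1⟩
  {3,6}:  v_{3} + v_{6} = v_{1} + v_{5}  →  sig = ⟨2 | 1 1⟩
  {3,8}:  v_{3} + v_{8} = v_{1} + v_{7}  →  sig = ⟨2 | 1 1⟩
  {3,4}:  v_{3} + v_{4} = 2·v_{1} + v_{5}  →  sig = ⟨2 | 1 2⟩
  {1,5,7}:  v_{1} + v_{5} + v_{7} = v_{3}  →  sig = ⟨3 | 1⟩

Signatures (|P|; sorted positive RHS coefficients), sorted:
{ ⟨2 | 0⟩ ×3,  ⟨2 | 1⟩ ×3,  ⟨2 | 1 1⟩ ×3,  ⟨2 | 1 2⟩,  ⟨3 | 1⟩ }


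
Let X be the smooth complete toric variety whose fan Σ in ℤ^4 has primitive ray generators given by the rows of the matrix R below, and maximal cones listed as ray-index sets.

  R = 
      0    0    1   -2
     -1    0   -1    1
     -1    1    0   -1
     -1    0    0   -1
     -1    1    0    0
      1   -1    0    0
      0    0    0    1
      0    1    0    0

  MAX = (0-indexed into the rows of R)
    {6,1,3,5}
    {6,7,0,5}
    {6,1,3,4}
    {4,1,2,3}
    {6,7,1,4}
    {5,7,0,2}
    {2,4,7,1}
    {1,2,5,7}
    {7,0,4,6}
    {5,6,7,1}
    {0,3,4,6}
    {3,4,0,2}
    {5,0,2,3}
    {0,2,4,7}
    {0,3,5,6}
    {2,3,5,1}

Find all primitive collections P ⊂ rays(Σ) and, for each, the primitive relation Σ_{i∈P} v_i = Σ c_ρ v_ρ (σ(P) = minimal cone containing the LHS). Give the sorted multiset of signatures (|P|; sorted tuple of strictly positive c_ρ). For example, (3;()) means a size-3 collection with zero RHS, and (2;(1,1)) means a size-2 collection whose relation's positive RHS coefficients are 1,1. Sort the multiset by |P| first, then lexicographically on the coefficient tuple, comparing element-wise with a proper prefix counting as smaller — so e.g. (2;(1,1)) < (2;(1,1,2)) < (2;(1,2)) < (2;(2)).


4 collections generate NE(X_Σ); each relation:

  {4,5}:  v_{4} + v_{5} = 0  →  sig = (2;())
  {0,1}:  v_{0} + v_{1} = v_{3}  →  sig = (2;(1))
  {2,6}:  v_{2} + v_{6} = v_{4}  →  sig = (2;(1))
  {3,7}:  v_{3} + v_{7} = v_{2}  →  sig = (2;(1))

Sorted signature multiset PRS(X):
    |P|=2: 4 collections, coeffs (), (1), (1), (1)


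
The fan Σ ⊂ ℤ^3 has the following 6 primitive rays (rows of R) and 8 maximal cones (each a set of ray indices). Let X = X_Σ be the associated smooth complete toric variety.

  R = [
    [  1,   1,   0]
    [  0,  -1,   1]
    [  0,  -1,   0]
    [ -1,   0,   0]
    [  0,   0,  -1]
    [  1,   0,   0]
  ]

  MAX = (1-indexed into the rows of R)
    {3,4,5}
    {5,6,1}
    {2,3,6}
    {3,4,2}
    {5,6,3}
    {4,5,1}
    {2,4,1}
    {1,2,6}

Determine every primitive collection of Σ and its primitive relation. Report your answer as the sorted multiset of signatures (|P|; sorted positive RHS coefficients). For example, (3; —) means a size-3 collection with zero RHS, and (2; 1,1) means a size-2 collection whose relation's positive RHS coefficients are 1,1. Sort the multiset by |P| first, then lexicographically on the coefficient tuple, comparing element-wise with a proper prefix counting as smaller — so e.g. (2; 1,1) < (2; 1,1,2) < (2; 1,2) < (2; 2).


Primitive collections (3):

  {4,6}:  v_{4} + v_{6} = 0 — sig = (2; —)
  {1,3}:  v_{1} + v_{3} = v_{6} — sig = (2; 1)
  {2,5}:  v_{2} + v_{5} = v_{3} — sig = (2; 1)

Hence PRS(X_Σ) =
    |P|=2: 3 collections, coeffs (), (1), (1)


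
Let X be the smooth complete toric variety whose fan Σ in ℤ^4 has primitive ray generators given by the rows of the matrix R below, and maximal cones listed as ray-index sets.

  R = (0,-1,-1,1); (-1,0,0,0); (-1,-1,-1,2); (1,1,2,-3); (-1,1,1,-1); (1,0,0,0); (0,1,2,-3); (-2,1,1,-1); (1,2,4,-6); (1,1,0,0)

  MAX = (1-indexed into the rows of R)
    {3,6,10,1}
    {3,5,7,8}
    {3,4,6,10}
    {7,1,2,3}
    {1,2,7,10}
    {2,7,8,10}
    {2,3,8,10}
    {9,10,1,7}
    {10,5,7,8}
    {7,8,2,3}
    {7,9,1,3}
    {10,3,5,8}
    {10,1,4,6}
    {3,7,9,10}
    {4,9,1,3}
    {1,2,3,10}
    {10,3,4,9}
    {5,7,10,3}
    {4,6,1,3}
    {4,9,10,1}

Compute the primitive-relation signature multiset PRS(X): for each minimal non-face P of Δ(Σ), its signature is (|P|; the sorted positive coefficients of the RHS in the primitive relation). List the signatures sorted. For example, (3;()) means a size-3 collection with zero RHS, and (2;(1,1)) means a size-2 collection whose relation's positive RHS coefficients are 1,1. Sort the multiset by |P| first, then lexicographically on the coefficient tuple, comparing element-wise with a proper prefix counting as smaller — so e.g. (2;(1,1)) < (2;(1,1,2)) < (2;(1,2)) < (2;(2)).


20 minimal non-faces of Δ(Σ) (on 10 rays):

  P = {2,6}:  v_{2} + v_{6} = 0 ; sig = (2;())
  P = {1,5}:  v_{1} + v_{5} = v_{2} ; sig = (2;(1))
  P = {2,4}:  v_{2} + v_{4} = v_{7} ; sig = (2;(1))
  P = {2,5}:  v_{2} + v_{5} = v_{8} ; sig = (2;(1))
  P = {4,7}:  v_{4} + v_{7} = v_{9} ; sig = (2;(1))
  P = {6,7}:  v_{6} + v_{7} = v_{4} ; sig = (2;(1))
  P = {6,8}:  v_{6} + v_{8} = v_{5} ; sig = (2;(1))
  P = {4,8}:  v_{4} + v_{8} = v_{5} + v_{7} ; sig = (2;(1,1))
  P = {5,6}:  v_{5} + v_{6} = v_{3} + v_{7} + v_{10} ; sig = (2;(1,1,1))
  P = {4,5}:  v_{4} + v_{5} = v_{3} + 2·v_{7} + v_{10} ; sig = (2;(1,1,2))
  P = {5,9}:  v_{5} + v_{9} = v_{3} + 3·v_{7} + v_{10} ; sig = (2;(1,1,3))
  P = {8,9}:  v_{8} + v_{9} = v_{5} + 2·v_{7} ; sig = (2;(1,2))
  P = {1,8}:  v_{1} + v_{8} = 2·v_{2} ; sig = (2;(2))
  P = {2,9}:  v_{2} + v_{9} = 2·v_{7} ; sig = (2;(2))
  P = {6,9}:  v_{6} + v_{9} = 2·v_{4} ; sig = (2;(2))
  P = {1,3,7,10}:  v_{1} + v_{3} + v_{7} + v_{10} = 0 ; sig = (4;())
  P = {1,3,4,10}:  v_{1} + v_{3} + v_{4} + v_{10} = v_{6} ; sig = (4;(1))
  P = {1,3,9,10}:  v_{1} + v_{3} + v_{9} + v_{10} = v_{4} ; sig = (4;(1))
  P = {2,3,7,10}:  v_{2} + v_{3} + v_{7} + v_{10} = v_{5} ; sig = (4;(1))
  P = {3,7,8,10}:  v_{3} + v_{7} + v_{8} + v_{10} = 2·v_{5} ; sig = (4;(2))

Signatures (|P|; sorted positive RHS coefficients), sorted:
    (2;())
    (2;(1))
    (2;(1))
    (2;(1))
    (2;(1))
    (2;(1))
    (2;(1))
    (2;(1,1))
    (2;(1,1,1))
    (2;(1,1,2))
    (2;(1,1,3))
    (2;(1,2))
    (2;(2))
    (2;(2))
    (2;(2))
    (4;())
    (4;(1))
    (4;(1))
    (4;(1))
    (4;(2))


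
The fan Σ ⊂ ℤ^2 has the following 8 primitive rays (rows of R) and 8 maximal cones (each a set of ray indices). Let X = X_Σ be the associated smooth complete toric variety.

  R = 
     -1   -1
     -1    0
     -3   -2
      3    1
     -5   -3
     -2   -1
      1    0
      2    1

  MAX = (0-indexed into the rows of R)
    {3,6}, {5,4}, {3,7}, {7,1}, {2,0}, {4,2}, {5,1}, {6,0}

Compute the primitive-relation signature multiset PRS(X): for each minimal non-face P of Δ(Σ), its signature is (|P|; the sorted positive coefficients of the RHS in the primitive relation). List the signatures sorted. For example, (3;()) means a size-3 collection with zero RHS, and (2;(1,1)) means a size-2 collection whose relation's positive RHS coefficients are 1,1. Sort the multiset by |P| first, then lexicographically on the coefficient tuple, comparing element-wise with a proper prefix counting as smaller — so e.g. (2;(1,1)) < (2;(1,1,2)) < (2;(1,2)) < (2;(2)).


Minimal non-faces — 20 found among 8 rays, 8 max cones:

  {1,6}:  v_{1} + v_{6} = 0  ⟹  sig = (2;())
  {5,7}:  v_{5} + v_{7} = 0  ⟹  sig = (2;())
  {0,1}:  v_{0} + v_{1} = v_{5}  ⟹  sig = (2;(1))
  {0,5}:  v_{0} + v_{5} = v_{2}  ⟹  sig = (2;(1))
  {0,7}:  v_{0} + v_{7} = v_{6}  ⟹  sig = (2;(1))
  {1,3}:  v_{1} + v_{3} = v_{7}  ⟹  sig = (2;(1))
  {2,5}:  v_{2} + v_{5} = v_{4}  ⟹  sig = (2;(1))
  {2,7}:  v_{2} + v_{7} = v_{0}  ⟹  sig = (2;(1))
  {3,5}:  v_{3} + v_{5} = v_{6}  ⟹  sig = (2;(1))
  {4,7}:  v_{4} + v_{7} = v_{2}  ⟹  sig = (2;(1))
  {5,6}:  v_{5} + v_{6} = v_{0}  ⟹  sig = (2;(1))
  {6,7}:  v_{6} + v_{7} = v_{3}  ⟹  sig = (2;(1))
  {2,3}:  v_{2} + v_{3} = v_{0} + v_{6}  ⟹  sig = (2;(1,1))
  {4,6}:  v_{4} + v_{6} = v_{0} + v_{2}  ⟹  sig = (2;(1,1))
  {0,3}:  v_{0} + v_{3} = 2·v_{6}  ⟹  sig = (2;(2))
  {0,4}:  v_{0} + v_{4} = 2·v_{2}  ⟹  sig = (2;(2))
  {1,2}:  v_{1} + v_{2} = 2·v_{5}  ⟹  sig = (2;(2))
  {2,6}:  v_{2} + v_{6} = 2·v_{0}  ⟹  sig = (2;(2))
  {3,4}:  v_{3} + v_{4} = 2·v_{0}  ⟹  sig = (2;(2))
  {1,4}:  v_{1} + v_{4} = 3·v_{5}  ⟹  sig = (2;(3))

Sorted signature multiset PRS(X):
    (2;())
    (2;())
    (2;(1))
    (2;(1))
    (2;(1))
    (2;(1))
    (2;(1))
    (2;(1))
    (2;(1))
    (2;(1))
    (2;(1))
    (2;(1))
    (2;(1,1))
    (2;(1,1))
    (2;(2))
    (2;(2))
    (2;(2))
    (2;(2))
    (2;(2))
    (2;(3))
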